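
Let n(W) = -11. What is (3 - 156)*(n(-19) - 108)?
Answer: 18207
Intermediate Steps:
(3 - 156)*(n(-19) - 108) = (3 - 156)*(-11 - 108) = -153*(-119) = 18207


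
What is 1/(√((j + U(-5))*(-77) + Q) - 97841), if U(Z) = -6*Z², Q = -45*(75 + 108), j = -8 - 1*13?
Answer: -97841/9572856349 - 6*√137/9572856349 ≈ -1.0228e-5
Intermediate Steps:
j = -21 (j = -8 - 13 = -21)
Q = -8235 (Q = -45*183 = -8235)
1/(√((j + U(-5))*(-77) + Q) - 97841) = 1/(√((-21 - 6*(-5)²)*(-77) - 8235) - 97841) = 1/(√((-21 - 6*25)*(-77) - 8235) - 97841) = 1/(√((-21 - 150)*(-77) - 8235) - 97841) = 1/(√(-171*(-77) - 8235) - 97841) = 1/(√(13167 - 8235) - 97841) = 1/(√4932 - 97841) = 1/(6*√137 - 97841) = 1/(-97841 + 6*√137)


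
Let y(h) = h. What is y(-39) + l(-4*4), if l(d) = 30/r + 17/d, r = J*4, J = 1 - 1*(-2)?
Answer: -601/16 ≈ -37.563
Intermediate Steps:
J = 3 (J = 1 + 2 = 3)
r = 12 (r = 3*4 = 12)
l(d) = 5/2 + 17/d (l(d) = 30/12 + 17/d = 30*(1/12) + 17/d = 5/2 + 17/d)
y(-39) + l(-4*4) = -39 + (5/2 + 17/((-4*4))) = -39 + (5/2 + 17/(-16)) = -39 + (5/2 + 17*(-1/16)) = -39 + (5/2 - 17/16) = -39 + 23/16 = -601/16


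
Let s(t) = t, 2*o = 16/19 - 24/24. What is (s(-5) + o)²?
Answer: 37249/1444 ≈ 25.796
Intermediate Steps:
o = -3/38 (o = (16/19 - 24/24)/2 = (16*(1/19) - 24*1/24)/2 = (16/19 - 1)/2 = (½)*(-3/19) = -3/38 ≈ -0.078947)
(s(-5) + o)² = (-5 - 3/38)² = (-193/38)² = 37249/1444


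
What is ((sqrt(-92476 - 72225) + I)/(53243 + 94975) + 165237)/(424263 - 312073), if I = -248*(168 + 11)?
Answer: 12245526637/8314288710 + I*sqrt(164701)/16628577420 ≈ 1.4728 + 2.4406e-8*I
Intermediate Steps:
I = -44392 (I = -248*179 = -44392)
((sqrt(-92476 - 72225) + I)/(53243 + 94975) + 165237)/(424263 - 312073) = ((sqrt(-92476 - 72225) - 44392)/(53243 + 94975) + 165237)/(424263 - 312073) = ((sqrt(-164701) - 44392)/148218 + 165237)/112190 = ((I*sqrt(164701) - 44392)*(1/148218) + 165237)*(1/112190) = ((-44392 + I*sqrt(164701))*(1/148218) + 165237)*(1/112190) = ((-22196/74109 + I*sqrt(164701)/148218) + 165237)*(1/112190) = (12245526637/74109 + I*sqrt(164701)/148218)*(1/112190) = 12245526637/8314288710 + I*sqrt(164701)/16628577420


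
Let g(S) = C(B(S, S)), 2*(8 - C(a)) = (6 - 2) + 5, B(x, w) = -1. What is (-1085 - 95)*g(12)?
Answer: -4130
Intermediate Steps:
C(a) = 7/2 (C(a) = 8 - ((6 - 2) + 5)/2 = 8 - (4 + 5)/2 = 8 - 1/2*9 = 8 - 9/2 = 7/2)
g(S) = 7/2
(-1085 - 95)*g(12) = (-1085 - 95)*(7/2) = -1180*7/2 = -4130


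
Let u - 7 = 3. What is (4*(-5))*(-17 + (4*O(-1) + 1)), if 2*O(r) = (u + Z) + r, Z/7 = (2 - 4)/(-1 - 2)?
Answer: -680/3 ≈ -226.67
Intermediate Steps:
u = 10 (u = 7 + 3 = 10)
Z = 14/3 (Z = 7*((2 - 4)/(-1 - 2)) = 7*(-2/(-3)) = 7*(-2*(-⅓)) = 7*(⅔) = 14/3 ≈ 4.6667)
O(r) = 22/3 + r/2 (O(r) = ((10 + 14/3) + r)/2 = (44/3 + r)/2 = 22/3 + r/2)
(4*(-5))*(-17 + (4*O(-1) + 1)) = (4*(-5))*(-17 + (4*(22/3 + (½)*(-1)) + 1)) = -20*(-17 + (4*(22/3 - ½) + 1)) = -20*(-17 + (4*(41/6) + 1)) = -20*(-17 + (82/3 + 1)) = -20*(-17 + 85/3) = -20*34/3 = -680/3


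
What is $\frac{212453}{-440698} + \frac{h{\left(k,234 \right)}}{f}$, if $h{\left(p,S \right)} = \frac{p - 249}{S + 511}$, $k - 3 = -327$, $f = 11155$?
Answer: $- \frac{1765837865129}{3662409711550} \approx -0.48215$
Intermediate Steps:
$k = -324$ ($k = 3 - 327 = -324$)
$h{\left(p,S \right)} = \frac{-249 + p}{511 + S}$
$\frac{212453}{-440698} + \frac{h{\left(k,234 \right)}}{f} = \frac{212453}{-440698} + \frac{\frac{1}{511 + 234} \left(-249 - 324\right)}{11155} = 212453 \left(- \frac{1}{440698}\right) + \frac{1}{745} \left(-573\right) \frac{1}{11155} = - \frac{212453}{440698} + \frac{1}{745} \left(-573\right) \frac{1}{11155} = - \frac{212453}{440698} - \frac{573}{8310475} = - \frac{1765837865129}{3662409711550}$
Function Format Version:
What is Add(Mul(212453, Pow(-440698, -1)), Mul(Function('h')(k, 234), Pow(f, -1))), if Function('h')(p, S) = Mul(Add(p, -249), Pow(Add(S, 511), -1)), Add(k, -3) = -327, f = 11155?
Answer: Rational(-1765837865129, 3662409711550) ≈ -0.48215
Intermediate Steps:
k = -324 (k = Add(3, -327) = -324)
Function('h')(p, S) = Mul(Pow(Add(511, S), -1), Add(-249, p)) (Function('h')(p, S) = Mul(Add(-249, p), Pow(Add(511, S), -1)) = Mul(Pow(Add(511, S), -1), Add(-249, p)))
Add(Mul(212453, Pow(-440698, -1)), Mul(Function('h')(k, 234), Pow(f, -1))) = Add(Mul(212453, Pow(-440698, -1)), Mul(Mul(Pow(Add(511, 234), -1), Add(-249, -324)), Pow(11155, -1))) = Add(Mul(212453, Rational(-1, 440698)), Mul(Mul(Pow(745, -1), -573), Rational(1, 11155))) = Add(Rational(-212453, 440698), Mul(Mul(Rational(1, 745), -573), Rational(1, 11155))) = Add(Rational(-212453, 440698), Mul(Rational(-573, 745), Rational(1, 11155))) = Add(Rational(-212453, 440698), Rational(-573, 8310475)) = Rational(-1765837865129, 3662409711550)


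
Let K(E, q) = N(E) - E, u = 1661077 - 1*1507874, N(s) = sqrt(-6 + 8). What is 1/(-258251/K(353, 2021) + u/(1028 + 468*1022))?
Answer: 2993413554616071876/2190905912168969608553 - 8476221977935568*sqrt(2)/2190905912168969608553 ≈ 0.0013608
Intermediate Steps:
N(s) = sqrt(2)
u = 153203 (u = 1661077 - 1507874 = 153203)
K(E, q) = sqrt(2) - E
1/(-258251/K(353, 2021) + u/(1028 + 468*1022)) = 1/(-258251/(sqrt(2) - 1*353) + 153203/(1028 + 468*1022)) = 1/(-258251/(sqrt(2) - 353) + 153203/(1028 + 478296)) = 1/(-258251/(-353 + sqrt(2)) + 153203/479324) = 1/(153203/479324 - 258251/(-353 + sqrt(2)))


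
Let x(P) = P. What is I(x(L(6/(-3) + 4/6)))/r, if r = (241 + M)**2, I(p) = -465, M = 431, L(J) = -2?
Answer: -155/150528 ≈ -0.0010297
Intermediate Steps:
r = 451584 (r = (241 + 431)**2 = 672**2 = 451584)
I(x(L(6/(-3) + 4/6)))/r = -465/451584 = -465*1/451584 = -155/150528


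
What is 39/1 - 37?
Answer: 2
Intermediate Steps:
39/1 - 37 = 39*1 - 37 = 39 - 37 = 2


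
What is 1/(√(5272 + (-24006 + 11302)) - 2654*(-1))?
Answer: 1327/3525574 - I*√1858/3525574 ≈ 0.00037639 - 1.2226e-5*I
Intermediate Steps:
1/(√(5272 + (-24006 + 11302)) - 2654*(-1)) = 1/(√(5272 - 12704) + 2654) = 1/(√(-7432) + 2654) = 1/(2*I*√1858 + 2654) = 1/(2654 + 2*I*√1858)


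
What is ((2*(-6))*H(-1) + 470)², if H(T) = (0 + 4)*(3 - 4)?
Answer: 268324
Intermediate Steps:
H(T) = -4 (H(T) = 4*(-1) = -4)
((2*(-6))*H(-1) + 470)² = ((2*(-6))*(-4) + 470)² = (-12*(-4) + 470)² = (48 + 470)² = 518² = 268324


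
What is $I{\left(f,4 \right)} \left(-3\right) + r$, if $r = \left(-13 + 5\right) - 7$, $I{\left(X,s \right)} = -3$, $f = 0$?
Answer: $-6$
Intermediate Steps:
$r = -15$ ($r = -8 - 7 = -15$)
$I{\left(f,4 \right)} \left(-3\right) + r = \left(-3\right) \left(-3\right) - 15 = 9 - 15 = -6$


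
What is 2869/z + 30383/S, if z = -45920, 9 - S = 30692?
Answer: -1483216887/1408963360 ≈ -1.0527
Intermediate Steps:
S = -30683 (S = 9 - 1*30692 = 9 - 30692 = -30683)
2869/z + 30383/S = 2869/(-45920) + 30383/(-30683) = 2869*(-1/45920) + 30383*(-1/30683) = -2869/45920 - 30383/30683 = -1483216887/1408963360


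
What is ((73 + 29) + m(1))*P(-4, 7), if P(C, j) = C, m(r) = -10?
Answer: -368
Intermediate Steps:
((73 + 29) + m(1))*P(-4, 7) = ((73 + 29) - 10)*(-4) = (102 - 10)*(-4) = 92*(-4) = -368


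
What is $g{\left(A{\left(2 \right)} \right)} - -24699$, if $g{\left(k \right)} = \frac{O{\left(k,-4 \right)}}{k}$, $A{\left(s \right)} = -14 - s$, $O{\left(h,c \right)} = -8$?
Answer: $\frac{49399}{2} \approx 24700.0$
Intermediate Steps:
$g{\left(k \right)} = - \frac{8}{k}$
$g{\left(A{\left(2 \right)} \right)} - -24699 = - \frac{8}{-14 - 2} - -24699 = - \frac{8}{-14 - 2} + 24699 = - \frac{8}{-16} + 24699 = \left(-8\right) \left(- \frac{1}{16}\right) + 24699 = \frac{1}{2} + 24699 = \frac{49399}{2}$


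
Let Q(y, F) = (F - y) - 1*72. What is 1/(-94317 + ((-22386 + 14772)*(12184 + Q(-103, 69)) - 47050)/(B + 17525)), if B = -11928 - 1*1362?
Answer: -4235/493009921 ≈ -8.5901e-6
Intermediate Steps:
Q(y, F) = -72 + F - y (Q(y, F) = (F - y) - 72 = -72 + F - y)
B = -13290 (B = -11928 - 1362 = -13290)
1/(-94317 + ((-22386 + 14772)*(12184 + Q(-103, 69)) - 47050)/(B + 17525)) = 1/(-94317 + ((-22386 + 14772)*(12184 + (-72 + 69 - 1*(-103))) - 47050)/(-13290 + 17525)) = 1/(-94317 + (-7614*(12184 + (-72 + 69 + 103)) - 47050)/4235) = 1/(-94317 + (-7614*(12184 + 100) - 47050)*(1/4235)) = 1/(-94317 + (-7614*12284 - 47050)*(1/4235)) = 1/(-94317 + (-93530376 - 47050)*(1/4235)) = 1/(-94317 - 93577426*1/4235) = 1/(-94317 - 93577426/4235) = 1/(-493009921/4235) = -4235/493009921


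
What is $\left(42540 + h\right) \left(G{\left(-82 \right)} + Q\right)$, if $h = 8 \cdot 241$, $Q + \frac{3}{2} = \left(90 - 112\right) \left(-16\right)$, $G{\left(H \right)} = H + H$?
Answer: $8293282$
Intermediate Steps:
$G{\left(H \right)} = 2 H$
$Q = \frac{701}{2}$ ($Q = - \frac{3}{2} + \left(90 - 112\right) \left(-16\right) = - \frac{3}{2} - -352 = - \frac{3}{2} + 352 = \frac{701}{2} \approx 350.5$)
$h = 1928$
$\left(42540 + h\right) \left(G{\left(-82 \right)} + Q\right) = \left(42540 + 1928\right) \left(2 \left(-82\right) + \frac{701}{2}\right) = 44468 \left(-164 + \frac{701}{2}\right) = 44468 \cdot \frac{373}{2} = 8293282$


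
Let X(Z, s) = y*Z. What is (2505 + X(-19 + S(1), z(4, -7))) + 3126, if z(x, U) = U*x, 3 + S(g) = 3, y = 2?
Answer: 5593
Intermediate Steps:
S(g) = 0 (S(g) = -3 + 3 = 0)
X(Z, s) = 2*Z
(2505 + X(-19 + S(1), z(4, -7))) + 3126 = (2505 + 2*(-19 + 0)) + 3126 = (2505 + 2*(-19)) + 3126 = (2505 - 38) + 3126 = 2467 + 3126 = 5593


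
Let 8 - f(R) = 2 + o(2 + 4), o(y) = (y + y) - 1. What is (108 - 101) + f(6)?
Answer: 2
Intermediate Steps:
o(y) = -1 + 2*y (o(y) = 2*y - 1 = -1 + 2*y)
f(R) = -5 (f(R) = 8 - (2 + (-1 + 2*(2 + 4))) = 8 - (2 + (-1 + 2*6)) = 8 - (2 + (-1 + 12)) = 8 - (2 + 11) = 8 - 1*13 = 8 - 13 = -5)
(108 - 101) + f(6) = (108 - 101) - 5 = 7 - 5 = 2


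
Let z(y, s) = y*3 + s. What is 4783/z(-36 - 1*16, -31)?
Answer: -4783/187 ≈ -25.578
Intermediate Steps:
z(y, s) = s + 3*y (z(y, s) = 3*y + s = s + 3*y)
4783/z(-36 - 1*16, -31) = 4783/(-31 + 3*(-36 - 1*16)) = 4783/(-31 + 3*(-36 - 16)) = 4783/(-31 + 3*(-52)) = 4783/(-31 - 156) = 4783/(-187) = 4783*(-1/187) = -4783/187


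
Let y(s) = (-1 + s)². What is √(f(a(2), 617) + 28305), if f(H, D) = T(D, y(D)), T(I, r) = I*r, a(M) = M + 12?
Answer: √234152657 ≈ 15302.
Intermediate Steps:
a(M) = 12 + M
f(H, D) = D*(-1 + D)²
√(f(a(2), 617) + 28305) = √(617*(-1 + 617)² + 28305) = √(617*616² + 28305) = √(617*379456 + 28305) = √(234124352 + 28305) = √234152657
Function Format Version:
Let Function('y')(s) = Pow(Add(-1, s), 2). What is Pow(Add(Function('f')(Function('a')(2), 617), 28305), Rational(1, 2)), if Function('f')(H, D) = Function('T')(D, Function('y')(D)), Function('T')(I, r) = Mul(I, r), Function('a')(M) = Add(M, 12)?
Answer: Pow(234152657, Rational(1, 2)) ≈ 15302.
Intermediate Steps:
Function('a')(M) = Add(12, M)
Function('f')(H, D) = Mul(D, Pow(Add(-1, D), 2))
Pow(Add(Function('f')(Function('a')(2), 617), 28305), Rational(1, 2)) = Pow(Add(Mul(617, Pow(Add(-1, 617), 2)), 28305), Rational(1, 2)) = Pow(Add(Mul(617, Pow(616, 2)), 28305), Rational(1, 2)) = Pow(Add(Mul(617, 379456), 28305), Rational(1, 2)) = Pow(Add(234124352, 28305), Rational(1, 2)) = Pow(234152657, Rational(1, 2))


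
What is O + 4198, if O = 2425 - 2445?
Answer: 4178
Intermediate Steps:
O = -20
O + 4198 = -20 + 4198 = 4178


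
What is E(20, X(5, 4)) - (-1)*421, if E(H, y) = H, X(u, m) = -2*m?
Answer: 441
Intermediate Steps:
E(20, X(5, 4)) - (-1)*421 = 20 - (-1)*421 = 20 - 1*(-421) = 20 + 421 = 441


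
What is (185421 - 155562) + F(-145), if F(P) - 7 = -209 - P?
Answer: 29802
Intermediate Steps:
F(P) = -202 - P (F(P) = 7 + (-209 - P) = -202 - P)
(185421 - 155562) + F(-145) = (185421 - 155562) + (-202 - 1*(-145)) = 29859 + (-202 + 145) = 29859 - 57 = 29802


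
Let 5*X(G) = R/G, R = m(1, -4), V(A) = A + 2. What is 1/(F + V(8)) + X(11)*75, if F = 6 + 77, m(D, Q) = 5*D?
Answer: 6986/1023 ≈ 6.8289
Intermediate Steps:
F = 83
V(A) = 2 + A
R = 5 (R = 5*1 = 5)
X(G) = 1/G (X(G) = (5/G)/5 = 1/G)
1/(F + V(8)) + X(11)*75 = 1/(83 + (2 + 8)) + 75/11 = 1/(83 + 10) + (1/11)*75 = 1/93 + 75/11 = 6986/1023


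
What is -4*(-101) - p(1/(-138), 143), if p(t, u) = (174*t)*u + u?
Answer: 10150/23 ≈ 441.30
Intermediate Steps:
p(t, u) = u + 174*t*u (p(t, u) = 174*t*u + u = u + 174*t*u)
-4*(-101) - p(1/(-138), 143) = -4*(-101) - 143*(1 + 174/(-138)) = 404 - 143*(1 + 174*(-1/138)) = 404 - 143*(1 - 29/23) = 404 - 143*(-6)/23 = 404 - 1*(-858/23) = 404 + 858/23 = 10150/23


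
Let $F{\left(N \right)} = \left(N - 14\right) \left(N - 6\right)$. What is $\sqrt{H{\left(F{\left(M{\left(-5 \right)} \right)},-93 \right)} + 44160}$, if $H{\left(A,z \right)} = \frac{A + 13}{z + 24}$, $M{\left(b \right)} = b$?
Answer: $\frac{\sqrt{23358938}}{23} \approx 210.14$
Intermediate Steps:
$F{\left(N \right)} = \left(-14 + N\right) \left(-6 + N\right)$
$H{\left(A,z \right)} = \frac{13 + A}{24 + z}$
$\sqrt{H{\left(F{\left(M{\left(-5 \right)} \right)},-93 \right)} + 44160} = \sqrt{\frac{13 + \left(84 + \left(-5\right)^{2} - -100\right)}{24 - 93} + 44160} = \sqrt{\frac{13 + \left(84 + 25 + 100\right)}{-69} + 44160} = \sqrt{- \frac{13 + 209}{69} + 44160} = \sqrt{\left(- \frac{1}{69}\right) 222 + 44160} = \sqrt{- \frac{74}{23} + 44160} = \sqrt{\frac{1015606}{23}} = \frac{\sqrt{23358938}}{23}$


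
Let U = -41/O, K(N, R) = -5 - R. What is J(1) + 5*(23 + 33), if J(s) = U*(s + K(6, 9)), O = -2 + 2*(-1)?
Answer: 587/4 ≈ 146.75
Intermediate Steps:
O = -4 (O = -2 - 2 = -4)
U = 41/4 (U = -41/(-4) = -41*(-¼) = 41/4 ≈ 10.250)
J(s) = -287/2 + 41*s/4 (J(s) = 41*(s + (-5 - 1*9))/4 = 41*(s + (-5 - 9))/4 = 41*(s - 14)/4 = 41*(-14 + s)/4 = -287/2 + 41*s/4)
J(1) + 5*(23 + 33) = (-287/2 + (41/4)*1) + 5*(23 + 33) = (-287/2 + 41/4) + 5*56 = -533/4 + 280 = 587/4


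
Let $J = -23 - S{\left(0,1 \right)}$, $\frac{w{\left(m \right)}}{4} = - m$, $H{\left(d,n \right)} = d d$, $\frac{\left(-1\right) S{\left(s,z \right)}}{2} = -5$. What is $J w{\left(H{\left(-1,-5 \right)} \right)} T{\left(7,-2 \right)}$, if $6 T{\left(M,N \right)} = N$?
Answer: $-44$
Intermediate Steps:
$T{\left(M,N \right)} = \frac{N}{6}$
$S{\left(s,z \right)} = 10$ ($S{\left(s,z \right)} = \left(-2\right) \left(-5\right) = 10$)
$H{\left(d,n \right)} = d^{2}$
$w{\left(m \right)} = - 4 m$ ($w{\left(m \right)} = 4 \left(- m\right) = - 4 m$)
$J = -33$ ($J = -23 - 10 = -33$)
$J w{\left(H{\left(-1,-5 \right)} \right)} T{\left(7,-2 \right)} = - 33 \left(- 4 \left(-1\right)^{2}\right) \frac{1}{6} \left(-2\right) = - 33 \left(\left(-4\right) 1\right) \left(- \frac{1}{3}\right) = \left(-33\right) \left(-4\right) \left(- \frac{1}{3}\right) = 132 \left(- \frac{1}{3}\right) = -44$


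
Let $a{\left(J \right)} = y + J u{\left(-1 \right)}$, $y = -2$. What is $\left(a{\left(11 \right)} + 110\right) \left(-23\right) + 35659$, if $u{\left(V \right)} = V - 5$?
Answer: $34693$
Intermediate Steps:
$u{\left(V \right)} = -5 + V$ ($u{\left(V \right)} = V - 5 = -5 + V$)
$a{\left(J \right)} = -2 - 6 J$ ($a{\left(J \right)} = -2 + J \left(-5 - 1\right) = -2 + J \left(-6\right) = -2 - 6 J$)
$\left(a{\left(11 \right)} + 110\right) \left(-23\right) + 35659 = \left(\left(-2 - 66\right) + 110\right) \left(-23\right) + 35659 = \left(-68 + 110\right) \left(-23\right) + 35659 = 42 \left(-23\right) + 35659 = -966 + 35659 = 34693$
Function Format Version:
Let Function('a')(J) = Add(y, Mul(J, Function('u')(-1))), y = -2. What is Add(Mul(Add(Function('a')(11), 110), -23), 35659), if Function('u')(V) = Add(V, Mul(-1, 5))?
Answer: 34693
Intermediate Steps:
Function('u')(V) = Add(-5, V) (Function('u')(V) = Add(V, -5) = Add(-5, V))
Function('a')(J) = Add(-2, Mul(-6, J)) (Function('a')(J) = Add(-2, Mul(J, Add(-5, -1))) = Add(-2, Mul(J, -6)) = Add(-2, Mul(-6, J)))
Add(Mul(Add(Function('a')(11), 110), -23), 35659) = Add(Mul(Add(Add(-2, Mul(-6, 11)), 110), -23), 35659) = Add(Mul(Add(Add(-2, -66), 110), -23), 35659) = Add(Mul(Add(-68, 110), -23), 35659) = Add(Mul(42, -23), 35659) = Add(-966, 35659) = 34693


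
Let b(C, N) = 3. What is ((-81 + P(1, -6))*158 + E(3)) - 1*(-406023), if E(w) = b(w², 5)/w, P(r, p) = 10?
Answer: 394806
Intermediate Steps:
E(w) = 3/w
((-81 + P(1, -6))*158 + E(3)) - 1*(-406023) = ((-81 + 10)*158 + 3/3) - 1*(-406023) = (-71*158 + 3*(⅓)) + 406023 = (-11218 + 1) + 406023 = -11217 + 406023 = 394806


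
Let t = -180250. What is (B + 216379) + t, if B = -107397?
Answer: -71268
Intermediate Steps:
(B + 216379) + t = (-107397 + 216379) - 180250 = 108982 - 180250 = -71268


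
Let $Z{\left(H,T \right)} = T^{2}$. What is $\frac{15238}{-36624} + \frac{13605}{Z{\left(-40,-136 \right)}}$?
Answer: $\frac{13526717}{42337344} \approx 0.3195$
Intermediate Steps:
$\frac{15238}{-36624} + \frac{13605}{Z{\left(-40,-136 \right)}} = \frac{15238}{-36624} + \frac{13605}{\left(-136\right)^{2}} = 15238 \left(- \frac{1}{36624}\right) + \frac{13605}{18496} = - \frac{7619}{18312} + 13605 \cdot \frac{1}{18496} = - \frac{7619}{18312} + \frac{13605}{18496} = \frac{13526717}{42337344}$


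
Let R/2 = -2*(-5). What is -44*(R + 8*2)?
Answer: -1584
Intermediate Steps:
R = 20 (R = 2*(-2*(-5)) = 2*10 = 20)
-44*(R + 8*2) = -44*(20 + 8*2) = -44*(20 + 16) = -44*36 = -1584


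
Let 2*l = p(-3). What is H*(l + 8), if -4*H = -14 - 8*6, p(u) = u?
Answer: 403/4 ≈ 100.75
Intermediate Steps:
l = -3/2 (l = (½)*(-3) = -3/2 ≈ -1.5000)
H = 31/2 (H = -(-14 - 8*6)/4 = -(-14 - 1*48)/4 = -(-14 - 48)/4 = -¼*(-62) = 31/2 ≈ 15.500)
H*(l + 8) = 31*(-3/2 + 8)/2 = (31/2)*(13/2) = 403/4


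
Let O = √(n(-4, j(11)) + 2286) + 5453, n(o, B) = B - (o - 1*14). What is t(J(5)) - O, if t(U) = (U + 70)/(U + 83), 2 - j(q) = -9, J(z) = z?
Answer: -479789/88 - √2315 ≈ -5500.3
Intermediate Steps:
j(q) = 11 (j(q) = 2 - 1*(-9) = 2 + 9 = 11)
t(U) = (70 + U)/(83 + U)
n(o, B) = 14 + B - o (n(o, B) = B - (o - 14) = B - (-14 + o) = B + (14 - o) = 14 + B - o)
O = 5453 + √2315 (O = √((14 + 11 - 1*(-4)) + 2286) + 5453 = √((14 + 11 + 4) + 2286) + 5453 = √(29 + 2286) + 5453 = √2315 + 5453 = 5453 + √2315 ≈ 5501.1)
t(J(5)) - O = (70 + 5)/(83 + 5) - (5453 + √2315) = 75/88 + (-5453 - √2315) = -479789/88 - √2315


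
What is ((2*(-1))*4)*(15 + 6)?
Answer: -168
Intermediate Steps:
((2*(-1))*4)*(15 + 6) = -2*4*21 = -8*21 = -168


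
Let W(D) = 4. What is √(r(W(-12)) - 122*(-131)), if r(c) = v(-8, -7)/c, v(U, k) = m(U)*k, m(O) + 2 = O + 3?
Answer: √63977/2 ≈ 126.47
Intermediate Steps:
m(O) = 1 + O (m(O) = -2 + (O + 3) = -2 + (3 + O) = 1 + O)
v(U, k) = k*(1 + U) (v(U, k) = (1 + U)*k = k*(1 + U))
r(c) = 49/c (r(c) = (-7*(1 - 8))/c = (-7*(-7))/c = 49/c)
√(r(W(-12)) - 122*(-131)) = √(49/4 - 122*(-131)) = √(49*(¼) + 15982) = √(49/4 + 15982) = √(63977/4) = √63977/2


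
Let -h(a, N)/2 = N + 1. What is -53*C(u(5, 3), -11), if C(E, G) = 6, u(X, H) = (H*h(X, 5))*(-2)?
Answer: -318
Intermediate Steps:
h(a, N) = -2 - 2*N (h(a, N) = -2*(N + 1) = -2*(1 + N) = -2 - 2*N)
u(X, H) = 24*H (u(X, H) = (H*(-2 - 2*5))*(-2) = (H*(-2 - 10))*(-2) = (H*(-12))*(-2) = -12*H*(-2) = 24*H)
-53*C(u(5, 3), -11) = -53*6 = -318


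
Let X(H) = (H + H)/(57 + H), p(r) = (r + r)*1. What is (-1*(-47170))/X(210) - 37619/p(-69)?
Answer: 14615215/483 ≈ 30259.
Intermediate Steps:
p(r) = 2*r (p(r) = (2*r)*1 = 2*r)
X(H) = 2*H/(57 + H) (X(H) = (2*H)/(57 + H) = 2*H/(57 + H))
(-1*(-47170))/X(210) - 37619/p(-69) = (-1*(-47170))/((2*210/(57 + 210))) - 37619/(2*(-69)) = 47170/((2*210/267)) - 37619/(-138) = 47170/((2*210*(1/267))) - 37619*(-1/138) = 47170/(140/89) + 37619/138 = 47170*(89/140) + 37619/138 = 419813/14 + 37619/138 = 14615215/483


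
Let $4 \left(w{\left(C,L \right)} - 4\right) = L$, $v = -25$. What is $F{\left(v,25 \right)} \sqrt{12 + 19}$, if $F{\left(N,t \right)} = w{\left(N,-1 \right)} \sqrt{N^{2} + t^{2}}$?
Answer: $\frac{375 \sqrt{62}}{4} \approx 738.19$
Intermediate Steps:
$w{\left(C,L \right)} = 4 + \frac{L}{4}$
$F{\left(N,t \right)} = \frac{15 \sqrt{N^{2} + t^{2}}}{4}$ ($F{\left(N,t \right)} = \left(4 + \frac{1}{4} \left(-1\right)\right) \sqrt{N^{2} + t^{2}} = \left(4 - \frac{1}{4}\right) \sqrt{N^{2} + t^{2}} = \frac{15 \sqrt{N^{2} + t^{2}}}{4}$)
$F{\left(v,25 \right)} \sqrt{12 + 19} = \frac{15 \sqrt{\left(-25\right)^{2} + 25^{2}}}{4} \sqrt{12 + 19} = \frac{15 \sqrt{625 + 625}}{4} \sqrt{31} = \frac{15 \sqrt{1250}}{4} \sqrt{31} = \frac{15 \cdot 25 \sqrt{2}}{4} \sqrt{31} = \frac{375 \sqrt{2}}{4} \sqrt{31} = \frac{375 \sqrt{62}}{4}$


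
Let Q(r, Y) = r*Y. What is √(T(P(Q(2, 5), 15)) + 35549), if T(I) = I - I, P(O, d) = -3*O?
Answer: √35549 ≈ 188.54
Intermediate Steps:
Q(r, Y) = Y*r
T(I) = 0
√(T(P(Q(2, 5), 15)) + 35549) = √(0 + 35549) = √35549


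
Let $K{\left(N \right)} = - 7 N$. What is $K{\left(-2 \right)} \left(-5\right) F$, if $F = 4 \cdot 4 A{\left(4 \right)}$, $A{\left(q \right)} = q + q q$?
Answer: $-22400$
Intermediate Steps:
$A{\left(q \right)} = q + q^{2}$
$F = 320$ ($F = 4 \cdot 4 \cdot 4 \left(1 + 4\right) = 16 \cdot 4 \cdot 5 = 16 \cdot 20 = 320$)
$K{\left(-2 \right)} \left(-5\right) F = \left(-7\right) \left(-2\right) \left(-5\right) 320 = 14 \left(-5\right) 320 = \left(-70\right) 320 = -22400$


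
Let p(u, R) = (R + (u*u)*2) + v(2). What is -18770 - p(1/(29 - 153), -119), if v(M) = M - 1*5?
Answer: -143365825/7688 ≈ -18648.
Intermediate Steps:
v(M) = -5 + M (v(M) = M - 5 = -5 + M)
p(u, R) = -3 + R + 2*u**2 (p(u, R) = (R + (u*u)*2) + (-5 + 2) = (R + u**2*2) - 3 = (R + 2*u**2) - 3 = -3 + R + 2*u**2)
-18770 - p(1/(29 - 153), -119) = -18770 - (-3 - 119 + 2*(1/(29 - 153))**2) = -18770 - (-3 - 119 + 2*(1/(-124))**2) = -18770 - (-3 - 119 + 2*(-1/124)**2) = -18770 - (-3 - 119 + 2*(1/15376)) = -18770 - (-3 - 119 + 1/7688) = -18770 - 1*(-937935/7688) = -18770 + 937935/7688 = -143365825/7688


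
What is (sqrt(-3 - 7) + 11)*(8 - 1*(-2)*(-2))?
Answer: 44 + 4*I*sqrt(10) ≈ 44.0 + 12.649*I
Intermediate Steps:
(sqrt(-3 - 7) + 11)*(8 - 1*(-2)*(-2)) = (sqrt(-10) + 11)*(8 - (-2)*(-2)) = (I*sqrt(10) + 11)*(8 - 1*4) = (11 + I*sqrt(10))*(8 - 4) = (11 + I*sqrt(10))*4 = 44 + 4*I*sqrt(10)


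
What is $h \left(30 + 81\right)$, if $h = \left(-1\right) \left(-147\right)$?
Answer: $16317$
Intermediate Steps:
$h = 147$
$h \left(30 + 81\right) = 147 \left(30 + 81\right) = 147 \cdot 111 = 16317$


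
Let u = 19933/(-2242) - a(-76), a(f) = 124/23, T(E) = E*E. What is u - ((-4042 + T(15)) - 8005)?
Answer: 608876785/51566 ≈ 11808.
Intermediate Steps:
T(E) = E**2
a(f) = 124/23 (a(f) = 124*(1/23) = 124/23)
u = -736467/51566 (u = 19933/(-2242) - 1*124/23 = 19933*(-1/2242) - 124/23 = -19933/2242 - 124/23 = -736467/51566 ≈ -14.282)
u - ((-4042 + T(15)) - 8005) = -736467/51566 - ((-4042 + 15**2) - 8005) = -736467/51566 - ((-4042 + 225) - 8005) = -736467/51566 - (-3817 - 8005) = -736467/51566 - 1*(-11822) = -736467/51566 + 11822 = 608876785/51566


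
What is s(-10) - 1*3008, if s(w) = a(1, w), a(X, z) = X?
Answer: -3007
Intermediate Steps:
s(w) = 1
s(-10) - 1*3008 = 1 - 1*3008 = 1 - 3008 = -3007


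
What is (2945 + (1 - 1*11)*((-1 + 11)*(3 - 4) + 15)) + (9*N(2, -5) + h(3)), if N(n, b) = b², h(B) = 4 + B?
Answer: 3127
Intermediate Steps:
(2945 + (1 - 1*11)*((-1 + 11)*(3 - 4) + 15)) + (9*N(2, -5) + h(3)) = (2945 + (1 - 1*11)*((-1 + 11)*(3 - 4) + 15)) + (9*(-5)² + (4 + 3)) = (2945 + (1 - 11)*(10*(-1) + 15)) + (9*25 + 7) = (2945 - 10*(-10 + 15)) + (225 + 7) = (2945 - 10*5) + 232 = (2945 - 50) + 232 = 2895 + 232 = 3127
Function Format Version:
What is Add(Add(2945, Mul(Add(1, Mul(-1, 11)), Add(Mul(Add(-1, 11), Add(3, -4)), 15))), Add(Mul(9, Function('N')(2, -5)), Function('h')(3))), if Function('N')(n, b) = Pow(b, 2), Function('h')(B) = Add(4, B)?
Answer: 3127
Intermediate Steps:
Add(Add(2945, Mul(Add(1, Mul(-1, 11)), Add(Mul(Add(-1, 11), Add(3, -4)), 15))), Add(Mul(9, Function('N')(2, -5)), Function('h')(3))) = Add(Add(2945, Mul(Add(1, Mul(-1, 11)), Add(Mul(Add(-1, 11), Add(3, -4)), 15))), Add(Mul(9, Pow(-5, 2)), Add(4, 3))) = Add(Add(2945, Mul(Add(1, -11), Add(Mul(10, -1), 15))), Add(Mul(9, 25), 7)) = Add(Add(2945, Mul(-10, Add(-10, 15))), Add(225, 7)) = Add(Add(2945, Mul(-10, 5)), 232) = Add(Add(2945, -50), 232) = Add(2895, 232) = 3127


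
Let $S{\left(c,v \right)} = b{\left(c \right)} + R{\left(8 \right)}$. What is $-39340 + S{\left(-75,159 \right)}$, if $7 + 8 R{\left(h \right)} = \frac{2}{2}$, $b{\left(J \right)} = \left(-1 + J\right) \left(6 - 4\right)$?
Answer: $- \frac{157971}{4} \approx -39493.0$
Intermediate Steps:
$b{\left(J \right)} = -2 + 2 J$ ($b{\left(J \right)} = \left(-1 + J\right) 2 = -2 + 2 J$)
$R{\left(h \right)} = - \frac{3}{4}$ ($R{\left(h \right)} = - \frac{7}{8} + \frac{2 \cdot \frac{1}{2}}{8} = - \frac{7}{8} + \frac{1}{8} \cdot 1 = - \frac{7}{8} + \frac{1}{8} = - \frac{3}{4}$)
$S{\left(c,v \right)} = - \frac{11}{4} + 2 c$ ($S{\left(c,v \right)} = \left(-2 + 2 c\right) - \frac{3}{4} = - \frac{11}{4} + 2 c$)
$-39340 + S{\left(-75,159 \right)} = -39340 + \left(- \frac{11}{4} + 2 \left(-75\right)\right) = -39340 - \frac{611}{4} = - \frac{157971}{4}$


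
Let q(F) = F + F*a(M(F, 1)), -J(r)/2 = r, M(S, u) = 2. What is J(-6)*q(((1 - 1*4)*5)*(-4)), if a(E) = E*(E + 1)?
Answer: 5040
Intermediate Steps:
J(r) = -2*r
a(E) = E*(1 + E)
q(F) = 7*F (q(F) = F + F*(2*(1 + 2)) = F + F*(2*3) = F + F*6 = F + 6*F = 7*F)
J(-6)*q(((1 - 1*4)*5)*(-4)) = (-2*(-6))*(7*(((1 - 1*4)*5)*(-4))) = 12*(7*(((1 - 4)*5)*(-4))) = 12*(7*(-3*5*(-4))) = 12*(7*(-15*(-4))) = 12*(7*60) = 12*420 = 5040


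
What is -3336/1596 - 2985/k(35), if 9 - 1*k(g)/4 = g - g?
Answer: -135671/1596 ≈ -85.007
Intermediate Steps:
k(g) = 36 (k(g) = 36 - 4*(g - g) = 36 - 4*0 = 36 + 0 = 36)
-3336/1596 - 2985/k(35) = -3336/1596 - 2985/36 = -3336*1/1596 - 2985*1/36 = -278/133 - 995/12 = -135671/1596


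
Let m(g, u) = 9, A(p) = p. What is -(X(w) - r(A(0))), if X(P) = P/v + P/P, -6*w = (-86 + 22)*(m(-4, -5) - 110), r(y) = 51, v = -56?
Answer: 646/21 ≈ 30.762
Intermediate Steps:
w = -3232/3 (w = -(-86 + 22)*(9 - 110)/6 = -(-32)*(-101)/3 = -⅙*6464 = -3232/3 ≈ -1077.3)
X(P) = 1 - P/56 (X(P) = P/(-56) + P/P = P*(-1/56) + 1 = -P/56 + 1 = 1 - P/56)
-(X(w) - r(A(0))) = -((1 - 1/56*(-3232/3)) - 1*51) = -((1 + 404/21) - 51) = -(425/21 - 51) = -1*(-646/21) = 646/21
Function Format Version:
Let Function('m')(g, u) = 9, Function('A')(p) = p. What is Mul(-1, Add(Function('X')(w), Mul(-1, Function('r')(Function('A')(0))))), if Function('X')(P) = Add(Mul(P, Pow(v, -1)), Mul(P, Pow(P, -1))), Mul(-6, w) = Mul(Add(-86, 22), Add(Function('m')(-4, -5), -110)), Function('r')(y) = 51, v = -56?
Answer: Rational(646, 21) ≈ 30.762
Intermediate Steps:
w = Rational(-3232, 3) (w = Mul(Rational(-1, 6), Mul(Add(-86, 22), Add(9, -110))) = Mul(Rational(-1, 6), Mul(-64, -101)) = Mul(Rational(-1, 6), 6464) = Rational(-3232, 3) ≈ -1077.3)
Function('X')(P) = Add(1, Mul(Rational(-1, 56), P)) (Function('X')(P) = Add(Mul(P, Pow(-56, -1)), Mul(P, Pow(P, -1))) = Add(Mul(P, Rational(-1, 56)), 1) = Add(Mul(Rational(-1, 56), P), 1) = Add(1, Mul(Rational(-1, 56), P)))
Mul(-1, Add(Function('X')(w), Mul(-1, Function('r')(Function('A')(0))))) = Mul(-1, Add(Add(1, Mul(Rational(-1, 56), Rational(-3232, 3))), Mul(-1, 51))) = Mul(-1, Add(Add(1, Rational(404, 21)), -51)) = Mul(-1, Add(Rational(425, 21), -51)) = Mul(-1, Rational(-646, 21)) = Rational(646, 21)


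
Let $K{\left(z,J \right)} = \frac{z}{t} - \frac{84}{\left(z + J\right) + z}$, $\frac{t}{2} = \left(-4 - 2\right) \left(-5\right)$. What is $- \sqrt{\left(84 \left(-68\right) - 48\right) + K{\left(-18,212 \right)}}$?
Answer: $- \frac{3 i \sqrt{7745045}}{110} \approx - 75.9 i$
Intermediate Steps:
$t = 60$ ($t = 2 \left(-4 - 2\right) \left(-5\right) = 2 \left(\left(-6\right) \left(-5\right)\right) = 2 \cdot 30 = 60$)
$K{\left(z,J \right)} = - \frac{84}{J + 2 z} + \frac{z}{60}$ ($K{\left(z,J \right)} = \frac{z}{60} - \frac{84}{\left(z + J\right) + z} = z \frac{1}{60} - \frac{84}{\left(J + z\right) + z} = \frac{z}{60} - \frac{84}{J + 2 z} = - \frac{84}{J + 2 z} + \frac{z}{60}$)
$- \sqrt{\left(84 \left(-68\right) - 48\right) + K{\left(-18,212 \right)}} = - \sqrt{\left(84 \left(-68\right) - 48\right) + \frac{-5040 + 2 \left(-18\right)^{2} + 212 \left(-18\right)}{60 \left(212 + 2 \left(-18\right)\right)}} = - \sqrt{\left(-5712 - 48\right) + \frac{-5040 + 2 \cdot 324 - 3816}{60 \left(212 - 36\right)}} = - \sqrt{-5760 + \frac{-5040 + 648 - 3816}{60 \cdot 176}} = - \sqrt{-5760 + \frac{1}{60} \cdot \frac{1}{176} \left(-8208\right)} = - \sqrt{-5760 - \frac{171}{220}} = - \sqrt{- \frac{1267371}{220}} = - \frac{3 i \sqrt{7745045}}{110}$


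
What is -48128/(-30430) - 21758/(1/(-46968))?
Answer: 15548661079024/15215 ≈ 1.0219e+9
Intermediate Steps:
-48128/(-30430) - 21758/(1/(-46968)) = -48128*(-1/30430) - 21758/(-1/46968) = 24064/15215 - 21758*(-46968) = 24064/15215 + 1021929744 = 15548661079024/15215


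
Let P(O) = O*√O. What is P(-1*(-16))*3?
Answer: 192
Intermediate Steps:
P(O) = O^(3/2)
P(-1*(-16))*3 = (-1*(-16))^(3/2)*3 = 16^(3/2)*3 = 64*3 = 192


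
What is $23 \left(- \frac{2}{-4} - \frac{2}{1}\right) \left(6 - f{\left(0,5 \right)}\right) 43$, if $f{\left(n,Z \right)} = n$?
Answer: $-8901$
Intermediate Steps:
$23 \left(- \frac{2}{-4} - \frac{2}{1}\right) \left(6 - f{\left(0,5 \right)}\right) 43 = 23 \left(- \frac{2}{-4} - \frac{2}{1}\right) \left(6 - 0\right) 43 = 23 \left(\left(-2\right) \left(- \frac{1}{4}\right) - 2\right) \left(6 + 0\right) 43 = 23 \left(\frac{1}{2} - 2\right) 6 \cdot 43 = 23 \left(\left(- \frac{3}{2}\right) 6\right) 43 = 23 \left(-9\right) 43 = \left(-207\right) 43 = -8901$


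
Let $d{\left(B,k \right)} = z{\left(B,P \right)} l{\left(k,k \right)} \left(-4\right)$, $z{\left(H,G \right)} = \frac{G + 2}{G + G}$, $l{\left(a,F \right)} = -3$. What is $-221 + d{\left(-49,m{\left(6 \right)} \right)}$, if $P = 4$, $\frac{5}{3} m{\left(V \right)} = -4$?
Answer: $-212$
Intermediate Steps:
$m{\left(V \right)} = - \frac{12}{5}$ ($m{\left(V \right)} = \frac{3}{5} \left(-4\right) = - \frac{12}{5}$)
$z{\left(H,G \right)} = \frac{2 + G}{2 G}$
$d{\left(B,k \right)} = 9$ ($d{\left(B,k \right)} = \frac{2 + 4}{2 \cdot 4} \left(-3\right) \left(-4\right) = \frac{1}{2} \cdot \frac{1}{4} \cdot 6 \left(-3\right) \left(-4\right) = \frac{3}{4} \left(-3\right) \left(-4\right) = \left(- \frac{9}{4}\right) \left(-4\right) = 9$)
$-221 + d{\left(-49,m{\left(6 \right)} \right)} = -221 + 9 = -212$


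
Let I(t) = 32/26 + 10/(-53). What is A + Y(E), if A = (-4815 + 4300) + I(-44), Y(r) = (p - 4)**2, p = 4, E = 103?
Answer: -354117/689 ≈ -513.96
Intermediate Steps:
I(t) = 718/689 (I(t) = 32*(1/26) + 10*(-1/53) = 16/13 - 10/53 = 718/689)
Y(r) = 0 (Y(r) = (4 - 4)**2 = 0**2 = 0)
A = -354117/689 (A = (-4815 + 4300) + 718/689 = -515 + 718/689 = -354117/689 ≈ -513.96)
A + Y(E) = -354117/689 + 0 = -354117/689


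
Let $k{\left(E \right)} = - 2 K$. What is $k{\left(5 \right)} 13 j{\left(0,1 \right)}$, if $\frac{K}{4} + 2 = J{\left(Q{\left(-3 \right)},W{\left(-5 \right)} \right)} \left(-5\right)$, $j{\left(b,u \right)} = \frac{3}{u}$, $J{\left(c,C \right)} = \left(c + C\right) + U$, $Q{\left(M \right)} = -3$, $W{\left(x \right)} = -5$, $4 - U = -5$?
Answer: $2184$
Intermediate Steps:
$U = 9$ ($U = 4 - -5 = 4 + 5 = 9$)
$J{\left(c,C \right)} = 9 + C + c$ ($J{\left(c,C \right)} = \left(c + C\right) + 9 = \left(C + c\right) + 9 = 9 + C + c$)
$K = -28$ ($K = -8 + 4 \left(9 - 5 - 3\right) \left(-5\right) = -8 + 4 \cdot 1 \left(-5\right) = -8 + 4 \left(-5\right) = -8 - 20 = -28$)
$k{\left(E \right)} = 56$ ($k{\left(E \right)} = \left(-2\right) \left(-28\right) = 56$)
$k{\left(5 \right)} 13 j{\left(0,1 \right)} = 56 \cdot 13 \cdot \frac{3}{1} = 728 \cdot 3 \cdot 1 = 728 \cdot 3 = 2184$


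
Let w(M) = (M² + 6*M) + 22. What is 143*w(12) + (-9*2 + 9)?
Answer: 34025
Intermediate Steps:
w(M) = 22 + M² + 6*M
143*w(12) + (-9*2 + 9) = 143*(22 + 12² + 6*12) + (-9*2 + 9) = 143*(22 + 144 + 72) + (-18 + 9) = 143*238 - 9 = 34034 - 9 = 34025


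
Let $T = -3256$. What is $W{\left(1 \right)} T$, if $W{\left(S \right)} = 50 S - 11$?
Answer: $-126984$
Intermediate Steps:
$W{\left(S \right)} = -11 + 50 S$
$W{\left(1 \right)} T = \left(-11 + 50 \cdot 1\right) \left(-3256\right) = \left(-11 + 50\right) \left(-3256\right) = 39 \left(-3256\right) = -126984$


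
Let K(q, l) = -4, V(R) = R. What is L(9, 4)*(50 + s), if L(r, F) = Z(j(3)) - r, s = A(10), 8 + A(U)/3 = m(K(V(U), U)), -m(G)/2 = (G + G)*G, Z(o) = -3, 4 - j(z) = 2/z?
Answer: 1992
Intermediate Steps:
j(z) = 4 - 2/z
m(G) = -4*G² (m(G) = -2*(G + G)*G = -2*2*G*G = -4*G²)
A(U) = -216 (A(U) = -24 + 3*(-4*(-4)²) = -24 + 3*(-4*16) = -24 + 3*(-64) = -24 - 192 = -216)
s = -216
L(r, F) = -3 - r
L(9, 4)*(50 + s) = (-3 - 1*9)*(50 - 216) = (-3 - 9)*(-166) = -12*(-166) = 1992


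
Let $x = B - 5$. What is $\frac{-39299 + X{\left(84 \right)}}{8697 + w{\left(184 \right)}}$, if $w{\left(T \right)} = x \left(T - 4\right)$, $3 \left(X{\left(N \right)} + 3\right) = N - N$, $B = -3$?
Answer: $- \frac{39302}{7257} \approx -5.4157$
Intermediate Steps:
$x = -8$ ($x = -3 - 5 = -8$)
$X{\left(N \right)} = -3$ ($X{\left(N \right)} = -3 + \frac{N - N}{3} = -3 + \frac{1}{3} \cdot 0 = -3 + 0 = -3$)
$w{\left(T \right)} = 32 - 8 T$ ($w{\left(T \right)} = - 8 \left(T - 4\right) = - 8 \left(-4 + T\right) = 32 - 8 T$)
$\frac{-39299 + X{\left(84 \right)}}{8697 + w{\left(184 \right)}} = \frac{-39299 - 3}{8697 + \left(32 - 1472\right)} = - \frac{39302}{8697 + \left(32 - 1472\right)} = - \frac{39302}{8697 - 1440} = - \frac{39302}{7257}$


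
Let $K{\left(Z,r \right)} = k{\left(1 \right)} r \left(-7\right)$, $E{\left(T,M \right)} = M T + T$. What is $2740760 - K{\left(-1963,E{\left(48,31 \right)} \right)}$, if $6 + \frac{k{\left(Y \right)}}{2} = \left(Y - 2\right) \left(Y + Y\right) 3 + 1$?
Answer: $2504216$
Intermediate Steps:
$E{\left(T,M \right)} = T + M T$
$k{\left(Y \right)} = -10 + 12 Y \left(-2 + Y\right)$ ($k{\left(Y \right)} = -12 + 2 \left(\left(Y - 2\right) \left(Y + Y\right) 3 + 1\right) = -12 + 2 \left(\left(-2 + Y\right) 2 Y 3 + 1\right) = -12 + 2 \left(2 Y \left(-2 + Y\right) 3 + 1\right) = -12 + 2 \left(6 Y \left(-2 + Y\right) + 1\right) = -12 + 2 \left(1 + 6 Y \left(-2 + Y\right)\right) = -12 + \left(2 + 12 Y \left(-2 + Y\right)\right) = -10 + 12 Y \left(-2 + Y\right)$)
$K{\left(Z,r \right)} = 154 r$ ($K{\left(Z,r \right)} = \left(-10 - 24 + 12 \cdot 1^{2}\right) r \left(-7\right) = \left(-10 - 24 + 12 \cdot 1\right) r \left(-7\right) = \left(-10 - 24 + 12\right) r \left(-7\right) = - 22 r \left(-7\right) = 154 r$)
$2740760 - K{\left(-1963,E{\left(48,31 \right)} \right)} = 2740760 - 154 \cdot 48 \left(1 + 31\right) = 2740760 - 154 \cdot 48 \cdot 32 = 2740760 - 154 \cdot 1536 = 2740760 - 236544 = 2504216$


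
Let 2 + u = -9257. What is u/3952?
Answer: -9259/3952 ≈ -2.3429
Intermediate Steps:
u = -9259 (u = -2 - 9257 = -9259)
u/3952 = -9259/3952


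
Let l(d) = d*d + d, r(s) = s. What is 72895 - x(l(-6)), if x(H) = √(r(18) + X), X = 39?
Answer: 72895 - √57 ≈ 72888.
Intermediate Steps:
l(d) = d + d² (l(d) = d² + d = d + d²)
x(H) = √57 (x(H) = √(18 + 39) = √57)
72895 - x(l(-6)) = 72895 - √57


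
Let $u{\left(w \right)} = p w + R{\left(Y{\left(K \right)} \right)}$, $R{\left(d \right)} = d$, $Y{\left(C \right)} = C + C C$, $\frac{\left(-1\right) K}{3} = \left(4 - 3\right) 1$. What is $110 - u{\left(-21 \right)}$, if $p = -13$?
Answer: $-169$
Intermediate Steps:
$K = -3$ ($K = - 3 \left(4 - 3\right) 1 = - 3 \cdot 1 \cdot 1 = \left(-3\right) 1 = -3$)
$Y{\left(C \right)} = C + C^{2}$
$u{\left(w \right)} = 6 - 13 w$ ($u{\left(w \right)} = - 13 w - 3 \left(1 - 3\right) = - 13 w - -6 = - 13 w + 6 = 6 - 13 w$)
$110 - u{\left(-21 \right)} = 110 - \left(6 - -273\right) = 110 - \left(6 + 273\right) = 110 - 279 = -169$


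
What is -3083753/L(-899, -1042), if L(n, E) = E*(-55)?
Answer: -3083753/57310 ≈ -53.808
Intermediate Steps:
L(n, E) = -55*E
-3083753/L(-899, -1042) = -3083753/((-55*(-1042))) = -3083753/57310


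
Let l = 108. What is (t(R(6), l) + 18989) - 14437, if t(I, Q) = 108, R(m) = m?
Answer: 4660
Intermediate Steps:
(t(R(6), l) + 18989) - 14437 = (108 + 18989) - 14437 = 19097 - 14437 = 4660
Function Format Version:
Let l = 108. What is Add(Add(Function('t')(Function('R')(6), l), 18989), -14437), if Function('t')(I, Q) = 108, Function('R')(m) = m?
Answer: 4660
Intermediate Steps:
Add(Add(Function('t')(Function('R')(6), l), 18989), -14437) = Add(Add(108, 18989), -14437) = Add(19097, -14437) = 4660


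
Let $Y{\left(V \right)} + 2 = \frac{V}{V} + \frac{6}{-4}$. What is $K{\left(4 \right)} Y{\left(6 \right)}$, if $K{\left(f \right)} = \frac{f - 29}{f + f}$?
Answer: $\frac{125}{16} \approx 7.8125$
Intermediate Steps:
$K{\left(f \right)} = \frac{-29 + f}{2 f}$
$Y{\left(V \right)} = - \frac{5}{2}$ ($Y{\left(V \right)} = -2 + \left(\frac{V}{V} + \frac{6}{-4}\right) = -2 + \left(1 + 6 \left(- \frac{1}{4}\right)\right) = -2 + \left(1 - \frac{3}{2}\right) = -2 - \frac{1}{2} = - \frac{5}{2}$)
$K{\left(4 \right)} Y{\left(6 \right)} = \frac{-29 + 4}{2 \cdot 4} \left(- \frac{5}{2}\right) = \frac{1}{2} \cdot \frac{1}{4} \left(-25\right) \left(- \frac{5}{2}\right) = \left(- \frac{25}{8}\right) \left(- \frac{5}{2}\right) = \frac{125}{16}$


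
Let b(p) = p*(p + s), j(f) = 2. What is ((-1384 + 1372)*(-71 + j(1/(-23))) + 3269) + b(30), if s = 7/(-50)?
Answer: 24964/5 ≈ 4992.8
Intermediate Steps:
s = -7/50 (s = 7*(-1/50) = -7/50 ≈ -0.14000)
b(p) = p*(-7/50 + p) (b(p) = p*(p - 7/50) = p*(-7/50 + p))
((-1384 + 1372)*(-71 + j(1/(-23))) + 3269) + b(30) = ((-1384 + 1372)*(-71 + 2) + 3269) + (1/50)*30*(-7 + 50*30) = (-12*(-69) + 3269) + (1/50)*30*(-7 + 1500) = (828 + 3269) + (1/50)*30*1493 = 4097 + 4479/5 = 24964/5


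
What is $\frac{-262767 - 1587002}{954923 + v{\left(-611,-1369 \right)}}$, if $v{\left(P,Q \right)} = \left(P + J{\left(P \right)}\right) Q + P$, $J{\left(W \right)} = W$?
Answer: $- \frac{1849769}{2627230} \approx -0.70408$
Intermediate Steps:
$v{\left(P,Q \right)} = P + 2 P Q$ ($v{\left(P,Q \right)} = \left(P + P\right) Q + P = 2 P Q + P = P + 2 P Q$)
$\frac{-262767 - 1587002}{954923 + v{\left(-611,-1369 \right)}} = \frac{-262767 - 1587002}{954923 - 611 \left(1 + 2 \left(-1369\right)\right)} = - \frac{1849769}{954923 - 611 \left(1 - 2738\right)} = - \frac{1849769}{954923 - -1672307} = - \frac{1849769}{954923 + 1672307} = - \frac{1849769}{2627230}$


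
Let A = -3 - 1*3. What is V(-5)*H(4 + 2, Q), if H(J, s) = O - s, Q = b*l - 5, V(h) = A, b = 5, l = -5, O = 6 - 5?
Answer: -186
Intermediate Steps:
A = -6 (A = -3 - 3 = -6)
O = 1
V(h) = -6
Q = -30 (Q = 5*(-5) - 5 = -25 - 5 = -30)
H(J, s) = 1 - s
V(-5)*H(4 + 2, Q) = -6*(1 - 1*(-30)) = -6*(1 + 30) = -6*31 = -186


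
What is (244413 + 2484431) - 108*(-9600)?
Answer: 3765644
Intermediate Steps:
(244413 + 2484431) - 108*(-9600) = 2728844 + 1036800 = 3765644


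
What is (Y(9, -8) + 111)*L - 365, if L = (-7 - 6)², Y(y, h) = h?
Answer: 17042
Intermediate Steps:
L = 169 (L = (-13)² = 169)
(Y(9, -8) + 111)*L - 365 = (-8 + 111)*169 - 365 = 103*169 - 365 = 17407 - 365 = 17042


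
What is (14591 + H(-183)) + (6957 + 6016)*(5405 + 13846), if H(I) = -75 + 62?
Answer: 249757801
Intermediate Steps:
H(I) = -13
(14591 + H(-183)) + (6957 + 6016)*(5405 + 13846) = (14591 - 13) + (6957 + 6016)*(5405 + 13846) = 14578 + 12973*19251 = 14578 + 249743223 = 249757801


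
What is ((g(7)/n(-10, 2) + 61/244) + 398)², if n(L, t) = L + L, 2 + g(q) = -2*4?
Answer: 2544025/16 ≈ 1.5900e+5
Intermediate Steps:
g(q) = -10 (g(q) = -2 - 2*4 = -2 - 8 = -10)
n(L, t) = 2*L
((g(7)/n(-10, 2) + 61/244) + 398)² = ((-10/(2*(-10)) + 61/244) + 398)² = ((-10/(-20) + 61*(1/244)) + 398)² = ((-10*(-1/20) + ¼) + 398)² = ((½ + ¼) + 398)² = (¾ + 398)² = (1595/4)² = 2544025/16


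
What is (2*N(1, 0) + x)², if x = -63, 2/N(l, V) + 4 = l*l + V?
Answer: 37249/9 ≈ 4138.8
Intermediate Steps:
N(l, V) = 2/(-4 + V + l²) (N(l, V) = 2/(-4 + (l*l + V)) = 2/(-4 + (l² + V)) = 2/(-4 + (V + l²)) = 2/(-4 + V + l²))
(2*N(1, 0) + x)² = (2*(2/(-4 + 0 + 1²)) - 63)² = (2*(2/(-4 + 0 + 1)) - 63)² = (2*(2/(-3)) - 63)² = (2*(2*(-⅓)) - 63)² = (2*(-⅔) - 63)² = (-4/3 - 63)² = (-193/3)² = 37249/9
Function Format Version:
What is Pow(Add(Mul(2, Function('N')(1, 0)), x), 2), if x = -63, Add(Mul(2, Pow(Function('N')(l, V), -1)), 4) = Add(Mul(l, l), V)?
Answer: Rational(37249, 9) ≈ 4138.8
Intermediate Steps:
Function('N')(l, V) = Mul(2, Pow(Add(-4, V, Pow(l, 2)), -1)) (Function('N')(l, V) = Mul(2, Pow(Add(-4, Add(Mul(l, l), V)), -1)) = Mul(2, Pow(Add(-4, Add(Pow(l, 2), V)), -1)) = Mul(2, Pow(Add(-4, Add(V, Pow(l, 2))), -1)) = Mul(2, Pow(Add(-4, V, Pow(l, 2)), -1)))
Pow(Add(Mul(2, Function('N')(1, 0)), x), 2) = Pow(Add(Mul(2, Mul(2, Pow(Add(-4, 0, Pow(1, 2)), -1))), -63), 2) = Pow(Add(Mul(2, Mul(2, Pow(Add(-4, 0, 1), -1))), -63), 2) = Pow(Add(Mul(2, Mul(2, Pow(-3, -1))), -63), 2) = Pow(Add(Mul(2, Mul(2, Rational(-1, 3))), -63), 2) = Pow(Add(Mul(2, Rational(-2, 3)), -63), 2) = Pow(Add(Rational(-4, 3), -63), 2) = Pow(Rational(-193, 3), 2) = Rational(37249, 9)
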